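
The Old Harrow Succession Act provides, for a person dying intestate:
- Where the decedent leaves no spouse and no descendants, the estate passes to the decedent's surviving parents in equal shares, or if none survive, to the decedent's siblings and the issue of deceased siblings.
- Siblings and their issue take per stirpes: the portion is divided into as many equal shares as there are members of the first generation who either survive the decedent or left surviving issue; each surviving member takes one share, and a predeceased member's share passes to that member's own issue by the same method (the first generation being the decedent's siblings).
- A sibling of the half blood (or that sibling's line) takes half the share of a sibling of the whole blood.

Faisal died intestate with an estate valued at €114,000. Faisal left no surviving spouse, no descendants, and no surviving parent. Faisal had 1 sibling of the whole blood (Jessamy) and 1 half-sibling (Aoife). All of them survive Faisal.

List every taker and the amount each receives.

Aoife: €38,000; Jessamy: €76,000

The entire €114,000 passes to the siblings and their issue.
Counting each half-blood sibling's line as half a unit, there are 3/2 units in €114,000, so one unit is €76,000. Whole-blood lines (Jessamy) take €76,000 each; half-blood lines (Aoife) take €38,000 each.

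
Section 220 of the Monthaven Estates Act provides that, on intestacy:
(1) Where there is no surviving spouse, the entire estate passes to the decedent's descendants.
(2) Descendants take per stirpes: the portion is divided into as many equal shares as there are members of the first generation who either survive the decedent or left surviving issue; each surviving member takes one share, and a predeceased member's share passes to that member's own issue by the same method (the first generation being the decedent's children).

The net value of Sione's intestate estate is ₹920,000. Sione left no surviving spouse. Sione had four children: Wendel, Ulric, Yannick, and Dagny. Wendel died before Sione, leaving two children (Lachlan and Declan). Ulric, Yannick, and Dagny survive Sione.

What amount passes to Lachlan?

Lachlan receives ₹115,000.

The entire ₹920,000 passes to the descendants.
That amount (₹920,000) is divided into 4 shares of ₹230,000: Ulric, Yannick, and Dagny each take ₹230,000; Wendel's ₹230,000 share passes to Wendel's issue.
Wendel's share (₹230,000) is divided into 2 shares of ₹115,000: Lachlan and Declan each take ₹115,000.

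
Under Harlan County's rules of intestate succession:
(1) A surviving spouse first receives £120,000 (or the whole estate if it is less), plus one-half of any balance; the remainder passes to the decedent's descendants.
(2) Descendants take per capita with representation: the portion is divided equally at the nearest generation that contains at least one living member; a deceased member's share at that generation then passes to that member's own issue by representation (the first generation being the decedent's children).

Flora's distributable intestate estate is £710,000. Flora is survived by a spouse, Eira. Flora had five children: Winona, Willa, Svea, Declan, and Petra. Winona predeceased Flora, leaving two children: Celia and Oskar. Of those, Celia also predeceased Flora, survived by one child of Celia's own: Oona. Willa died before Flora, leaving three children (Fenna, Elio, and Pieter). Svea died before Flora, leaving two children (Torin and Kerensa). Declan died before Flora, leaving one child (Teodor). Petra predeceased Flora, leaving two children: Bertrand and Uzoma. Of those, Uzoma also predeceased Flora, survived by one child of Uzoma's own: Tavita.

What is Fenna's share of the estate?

Fenna receives £29,500.

Eira first takes £120,000, leaving a balance of £590,000. Eira then takes one-half of the balance (£295,000), for a total of £415,000. The remaining £295,000 passes to the descendants.
No child survives, so the initial division is made at the grandchildren's generation.
The descendants' portion (£295,000) is divided into 10 shares of £29,500: Oskar, Fenna, Elio, Pieter, Torin, Kerensa, Teodor, and Bertrand each take £29,500; Celia's £29,500 share passes to Celia's issue; Uzoma's £29,500 share passes to Uzoma's issue.
Celia's share (£29,500) passes entirely to Oona.
Uzoma's share (£29,500) passes entirely to Tavita.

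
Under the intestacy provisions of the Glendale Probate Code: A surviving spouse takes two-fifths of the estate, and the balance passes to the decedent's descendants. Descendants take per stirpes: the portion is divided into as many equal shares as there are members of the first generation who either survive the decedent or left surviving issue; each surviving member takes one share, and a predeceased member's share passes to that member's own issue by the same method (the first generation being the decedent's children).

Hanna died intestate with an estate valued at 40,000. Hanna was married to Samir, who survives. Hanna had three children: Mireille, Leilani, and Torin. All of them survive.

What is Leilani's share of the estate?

Leilani receives 8,000.

Samir takes two-fifths of 40,000 = 16,000. The remaining 24,000 passes to the descendants.
The descendants' portion (24,000) is divided into 3 shares of 8,000: Mireille, Leilani, and Torin each take 8,000.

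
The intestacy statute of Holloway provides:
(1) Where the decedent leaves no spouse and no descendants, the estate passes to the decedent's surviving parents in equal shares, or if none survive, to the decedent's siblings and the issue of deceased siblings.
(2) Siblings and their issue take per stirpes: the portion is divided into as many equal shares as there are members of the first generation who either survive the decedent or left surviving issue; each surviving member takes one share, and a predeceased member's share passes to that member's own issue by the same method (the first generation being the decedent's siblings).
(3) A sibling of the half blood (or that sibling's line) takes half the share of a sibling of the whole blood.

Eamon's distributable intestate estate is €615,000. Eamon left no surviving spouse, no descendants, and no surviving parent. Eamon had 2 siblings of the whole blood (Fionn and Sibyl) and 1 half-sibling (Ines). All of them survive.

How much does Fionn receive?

Fionn receives €246,000.

The entire €615,000 passes to the siblings and their issue.
Counting each half-blood sibling's line as half a unit, there are 5/2 units in €615,000, so one unit is €246,000. Whole-blood lines (Fionn and Sibyl) take €246,000 each; half-blood lines (Ines) take €123,000 each.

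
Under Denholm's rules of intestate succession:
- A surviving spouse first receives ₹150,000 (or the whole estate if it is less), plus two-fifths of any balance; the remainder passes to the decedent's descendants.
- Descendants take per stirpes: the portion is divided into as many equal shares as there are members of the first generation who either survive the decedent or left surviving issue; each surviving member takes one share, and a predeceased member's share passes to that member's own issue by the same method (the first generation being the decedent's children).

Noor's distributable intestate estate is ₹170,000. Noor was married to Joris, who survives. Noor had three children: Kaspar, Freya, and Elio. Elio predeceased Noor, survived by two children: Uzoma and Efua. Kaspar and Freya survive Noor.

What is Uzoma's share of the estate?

Uzoma receives ₹2,000.

Joris first takes ₹150,000, leaving a balance of ₹20,000. Joris then takes two-fifths of the balance (₹8,000), for a total of ₹158,000. The remaining ₹12,000 passes to the descendants.
The descendants' portion (₹12,000) is divided into 3 shares of ₹4,000: Kaspar and Freya each take ₹4,000; Elio's ₹4,000 share passes to Elio's issue.
Elio's share (₹4,000) is divided into 2 shares of ₹2,000: Uzoma and Efua each take ₹2,000.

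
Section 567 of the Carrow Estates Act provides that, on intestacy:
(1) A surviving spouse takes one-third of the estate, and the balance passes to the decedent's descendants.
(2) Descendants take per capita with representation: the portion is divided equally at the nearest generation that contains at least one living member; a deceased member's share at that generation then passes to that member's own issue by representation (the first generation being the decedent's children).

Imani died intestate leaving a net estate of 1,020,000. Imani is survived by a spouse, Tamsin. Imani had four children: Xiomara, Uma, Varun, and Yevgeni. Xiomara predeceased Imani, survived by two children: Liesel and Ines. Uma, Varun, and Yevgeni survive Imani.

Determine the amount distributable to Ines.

Ines receives 85,000.

Tamsin takes one-third of 1,020,000 = 340,000. The remaining 680,000 passes to the descendants.
The descendants' portion (680,000) is divided into 4 shares of 170,000: Uma, Varun, and Yevgeni each take 170,000; Xiomara's 170,000 share passes to Xiomara's issue.
Xiomara's share (170,000) is divided into 2 shares of 85,000: Liesel and Ines each take 85,000.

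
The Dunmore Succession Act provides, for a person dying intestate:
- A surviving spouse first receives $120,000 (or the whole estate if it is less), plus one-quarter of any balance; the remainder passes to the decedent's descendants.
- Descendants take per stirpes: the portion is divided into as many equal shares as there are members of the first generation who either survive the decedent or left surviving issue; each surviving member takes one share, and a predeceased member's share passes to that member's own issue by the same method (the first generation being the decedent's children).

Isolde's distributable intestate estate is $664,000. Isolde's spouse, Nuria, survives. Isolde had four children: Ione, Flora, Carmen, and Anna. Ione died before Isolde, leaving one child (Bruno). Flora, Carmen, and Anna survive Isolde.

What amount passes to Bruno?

Bruno receives $102,000.

Nuria first takes $120,000, leaving a balance of $544,000. Nuria then takes one-quarter of the balance ($136,000), for a total of $256,000. The remaining $408,000 passes to the descendants.
The descendants' portion ($408,000) is divided into 4 shares of $102,000: Flora, Carmen, and Anna each take $102,000; Ione's $102,000 share passes to Ione's issue.
Ione's share ($102,000) passes entirely to Bruno.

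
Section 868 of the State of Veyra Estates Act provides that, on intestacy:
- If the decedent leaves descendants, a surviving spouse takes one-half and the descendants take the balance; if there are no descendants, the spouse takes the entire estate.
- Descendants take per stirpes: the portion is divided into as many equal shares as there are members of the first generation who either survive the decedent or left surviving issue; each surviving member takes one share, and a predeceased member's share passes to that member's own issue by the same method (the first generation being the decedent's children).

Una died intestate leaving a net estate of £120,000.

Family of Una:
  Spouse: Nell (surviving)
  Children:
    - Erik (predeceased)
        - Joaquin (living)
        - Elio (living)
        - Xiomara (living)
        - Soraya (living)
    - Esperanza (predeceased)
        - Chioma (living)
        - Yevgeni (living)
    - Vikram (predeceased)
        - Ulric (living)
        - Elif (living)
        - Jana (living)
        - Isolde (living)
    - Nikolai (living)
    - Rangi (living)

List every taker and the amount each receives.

Nell: £60,000; Joaquin: £3,000; Elio: £3,000; Xiomara: £3,000; Soraya: £3,000; Chioma: £6,000; Yevgeni: £6,000; Ulric: £3,000; Elif: £3,000; Jana: £3,000; Isolde: £3,000; Nikolai: £12,000; Rangi: £12,000

Nell takes one-half of £120,000 = £60,000. The remaining £60,000 passes to the descendants.
The descendants' portion (£60,000) is divided into 5 shares of £12,000: Nikolai and Rangi each take £12,000; Erik's £12,000 share passes to Erik's issue; Esperanza's £12,000 share passes to Esperanza's issue; Vikram's £12,000 share passes to Vikram's issue.
Erik's share (£12,000) is divided into 4 shares of £3,000: Joaquin, Elio, Xiomara, and Soraya each take £3,000.
Esperanza's share (£12,000) is divided into 2 shares of £6,000: Chioma and Yevgeni each take £6,000.
Vikram's share (£12,000) is divided into 4 shares of £3,000: Ulric, Elif, Jana, and Isolde each take £3,000.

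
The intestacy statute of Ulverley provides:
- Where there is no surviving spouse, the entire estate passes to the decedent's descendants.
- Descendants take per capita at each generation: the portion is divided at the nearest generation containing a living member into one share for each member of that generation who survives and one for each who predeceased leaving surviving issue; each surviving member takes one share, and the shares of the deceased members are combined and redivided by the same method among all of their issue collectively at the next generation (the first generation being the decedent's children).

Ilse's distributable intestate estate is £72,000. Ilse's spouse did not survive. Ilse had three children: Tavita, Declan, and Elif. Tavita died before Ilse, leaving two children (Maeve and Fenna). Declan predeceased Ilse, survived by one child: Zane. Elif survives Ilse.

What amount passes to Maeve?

The entire £72,000 passes to the descendants.
That amount (£72,000) is divided at the children's generation into 3 shares of £24,000. Elif takes £24,000. The 2 shares of the deceased (Tavita and Declan) are combined into a pool of £48,000.
That pool (£48,000) is divided at the grandchildren's generation equally among Maeve, Fenna, and Zane: £16,000 each.

Maeve receives £16,000.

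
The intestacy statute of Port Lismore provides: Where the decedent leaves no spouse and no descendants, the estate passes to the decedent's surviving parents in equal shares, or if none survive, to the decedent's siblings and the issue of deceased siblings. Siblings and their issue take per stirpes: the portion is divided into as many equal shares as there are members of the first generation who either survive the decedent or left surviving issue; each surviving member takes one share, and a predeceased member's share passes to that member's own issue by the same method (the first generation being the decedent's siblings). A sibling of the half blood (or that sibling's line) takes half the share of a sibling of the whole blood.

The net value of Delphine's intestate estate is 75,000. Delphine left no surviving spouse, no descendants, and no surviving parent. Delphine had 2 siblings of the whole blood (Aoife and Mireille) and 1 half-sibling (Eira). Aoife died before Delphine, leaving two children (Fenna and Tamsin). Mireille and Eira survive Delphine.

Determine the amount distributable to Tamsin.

The entire 75,000 passes to the siblings and their issue.
Counting each half-blood sibling's line as half a unit, there are 5/2 units in 75,000, so one unit is 30,000. Whole-blood lines (Aoife and Mireille) take 30,000 each; half-blood lines (Eira) take 15,000 each.
Aoife's share (30,000) is divided into 2 shares of 15,000: Fenna and Tamsin each take 15,000.

Tamsin receives 15,000.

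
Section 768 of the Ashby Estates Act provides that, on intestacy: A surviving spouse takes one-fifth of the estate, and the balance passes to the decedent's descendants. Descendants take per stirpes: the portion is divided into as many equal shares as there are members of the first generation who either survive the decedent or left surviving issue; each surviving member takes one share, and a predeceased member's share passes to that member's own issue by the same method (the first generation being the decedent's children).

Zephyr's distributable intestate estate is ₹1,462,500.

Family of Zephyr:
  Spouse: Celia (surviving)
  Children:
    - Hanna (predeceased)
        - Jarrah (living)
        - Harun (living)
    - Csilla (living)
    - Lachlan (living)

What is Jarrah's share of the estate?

Jarrah receives ₹195,000.

Celia takes one-fifth of ₹1,462,500 = ₹292,500. The remaining ₹1,170,000 passes to the descendants.
The descendants' portion (₹1,170,000) is divided into 3 shares of ₹390,000: Csilla and Lachlan each take ₹390,000; Hanna's ₹390,000 share passes to Hanna's issue.
Hanna's share (₹390,000) is divided into 2 shares of ₹195,000: Jarrah and Harun each take ₹195,000.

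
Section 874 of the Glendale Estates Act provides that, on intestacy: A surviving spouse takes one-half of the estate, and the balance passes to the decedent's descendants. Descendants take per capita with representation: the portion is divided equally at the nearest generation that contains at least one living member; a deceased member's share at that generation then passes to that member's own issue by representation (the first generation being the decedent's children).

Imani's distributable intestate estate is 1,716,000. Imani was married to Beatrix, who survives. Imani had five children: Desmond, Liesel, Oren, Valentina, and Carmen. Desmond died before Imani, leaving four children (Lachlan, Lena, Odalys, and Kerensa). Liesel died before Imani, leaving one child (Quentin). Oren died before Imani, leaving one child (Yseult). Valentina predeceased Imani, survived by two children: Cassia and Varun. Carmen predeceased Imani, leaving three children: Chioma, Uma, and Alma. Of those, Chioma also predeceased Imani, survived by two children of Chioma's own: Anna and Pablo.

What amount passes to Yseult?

Beatrix takes one-half of 1,716,000 = 858,000. The remaining 858,000 passes to the descendants.
No child survives, so the initial division is made at the grandchildren's generation.
The descendants' portion (858,000) is divided into 11 shares of 78,000: Lachlan, Lena, Odalys, Kerensa, Quentin, Yseult, Cassia, Varun, Uma, and Alma each take 78,000; Chioma's 78,000 share passes to Chioma's issue.
Chioma's share (78,000) is divided into 2 shares of 39,000: Anna and Pablo each take 39,000.

Yseult receives 78,000.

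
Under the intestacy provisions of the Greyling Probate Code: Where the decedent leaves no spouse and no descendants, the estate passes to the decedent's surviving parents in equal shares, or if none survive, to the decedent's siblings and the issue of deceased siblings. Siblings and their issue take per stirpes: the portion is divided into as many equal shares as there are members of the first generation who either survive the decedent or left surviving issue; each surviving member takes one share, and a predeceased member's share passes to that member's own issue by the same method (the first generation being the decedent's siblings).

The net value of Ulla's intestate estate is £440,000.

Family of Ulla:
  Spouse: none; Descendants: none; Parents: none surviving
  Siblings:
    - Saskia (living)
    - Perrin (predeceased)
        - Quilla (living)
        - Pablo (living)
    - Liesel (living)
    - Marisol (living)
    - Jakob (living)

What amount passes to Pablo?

The entire £440,000 passes to the siblings and their issue.
That amount (£440,000) is divided into 5 shares of £88,000: Saskia, Liesel, Marisol, and Jakob each take £88,000; Perrin's £88,000 share passes to Perrin's issue.
Perrin's share (£88,000) is divided into 2 shares of £44,000: Quilla and Pablo each take £44,000.

Pablo receives £44,000.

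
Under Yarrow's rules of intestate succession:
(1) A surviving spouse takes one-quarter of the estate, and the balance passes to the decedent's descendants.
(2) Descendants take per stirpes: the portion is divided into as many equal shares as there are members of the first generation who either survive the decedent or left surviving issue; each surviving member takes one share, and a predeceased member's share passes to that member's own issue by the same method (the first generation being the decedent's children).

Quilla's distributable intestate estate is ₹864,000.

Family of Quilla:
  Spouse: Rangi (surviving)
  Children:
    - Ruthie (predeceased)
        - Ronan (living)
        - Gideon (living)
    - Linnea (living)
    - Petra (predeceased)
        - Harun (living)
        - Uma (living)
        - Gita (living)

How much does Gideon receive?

Gideon receives ₹108,000.

Rangi takes one-quarter of ₹864,000 = ₹216,000. The remaining ₹648,000 passes to the descendants.
The descendants' portion (₹648,000) is divided into 3 shares of ₹216,000: Linnea takes ₹216,000; Ruthie's ₹216,000 share passes to Ruthie's issue; Petra's ₹216,000 share passes to Petra's issue.
Ruthie's share (₹216,000) is divided into 2 shares of ₹108,000: Ronan and Gideon each take ₹108,000.
Petra's share (₹216,000) is divided into 3 shares of ₹72,000: Harun, Uma, and Gita each take ₹72,000.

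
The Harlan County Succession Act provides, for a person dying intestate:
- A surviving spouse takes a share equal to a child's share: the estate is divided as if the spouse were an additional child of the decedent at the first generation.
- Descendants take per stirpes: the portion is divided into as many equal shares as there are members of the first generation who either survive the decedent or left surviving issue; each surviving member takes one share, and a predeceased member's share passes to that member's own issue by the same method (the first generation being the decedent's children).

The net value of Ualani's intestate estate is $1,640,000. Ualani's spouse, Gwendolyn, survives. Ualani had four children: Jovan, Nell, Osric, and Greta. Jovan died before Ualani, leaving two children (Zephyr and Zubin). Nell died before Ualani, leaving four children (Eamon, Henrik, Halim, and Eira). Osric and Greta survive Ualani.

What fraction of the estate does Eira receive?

The spouse counts as an additional share at the children's level, so there are 5 primary shares of $328,000. Gwendolyn takes one such share ($328,000).
The children's combined portion ($1,312,000) is divided into 4 shares of $328,000: Osric and Greta each take $328,000; Jovan's $328,000 share passes to Jovan's issue; Nell's $328,000 share passes to Nell's issue.
Jovan's share ($328,000) is divided into 2 shares of $164,000: Zephyr and Zubin each take $164,000.
Nell's share ($328,000) is divided into 4 shares of $82,000: Eamon, Henrik, Halim, and Eira each take $82,000.

Eira receives 1/20 of the estate.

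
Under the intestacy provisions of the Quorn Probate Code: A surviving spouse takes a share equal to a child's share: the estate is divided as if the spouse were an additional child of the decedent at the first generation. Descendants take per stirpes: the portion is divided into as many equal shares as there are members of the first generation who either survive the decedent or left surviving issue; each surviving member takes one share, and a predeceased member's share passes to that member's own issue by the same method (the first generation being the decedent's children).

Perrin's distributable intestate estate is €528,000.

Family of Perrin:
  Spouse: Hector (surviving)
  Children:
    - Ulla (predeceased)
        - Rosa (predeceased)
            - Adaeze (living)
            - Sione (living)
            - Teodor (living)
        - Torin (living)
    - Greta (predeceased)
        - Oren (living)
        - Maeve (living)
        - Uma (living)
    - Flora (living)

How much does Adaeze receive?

Adaeze receives €22,000.

The spouse counts as an additional share at the children's level, so there are 4 primary shares of €132,000. Hector takes one such share (€132,000).
The children's combined portion (€396,000) is divided into 3 shares of €132,000: Flora takes €132,000; Ulla's €132,000 share passes to Ulla's issue; Greta's €132,000 share passes to Greta's issue.
Ulla's share (€132,000) is divided into 2 shares of €66,000: Torin takes €66,000; Rosa's €66,000 share passes to Rosa's issue.
Rosa's share (€66,000) is divided into 3 shares of €22,000: Adaeze, Sione, and Teodor each take €22,000.
Greta's share (€132,000) is divided into 3 shares of €44,000: Oren, Maeve, and Uma each take €44,000.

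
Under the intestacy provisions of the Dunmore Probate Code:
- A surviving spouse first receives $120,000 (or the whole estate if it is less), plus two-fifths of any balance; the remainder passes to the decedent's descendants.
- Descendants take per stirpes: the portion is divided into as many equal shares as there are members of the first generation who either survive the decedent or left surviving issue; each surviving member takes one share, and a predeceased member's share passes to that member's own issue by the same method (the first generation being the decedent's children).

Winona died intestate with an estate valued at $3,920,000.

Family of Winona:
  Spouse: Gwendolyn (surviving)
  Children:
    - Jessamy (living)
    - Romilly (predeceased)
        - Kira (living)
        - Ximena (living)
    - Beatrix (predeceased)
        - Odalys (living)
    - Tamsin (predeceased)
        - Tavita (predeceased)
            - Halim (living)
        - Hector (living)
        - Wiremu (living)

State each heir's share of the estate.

Gwendolyn first takes $120,000, leaving a balance of $3,800,000. Gwendolyn then takes two-fifths of the balance ($1,520,000), for a total of $1,640,000. The remaining $2,280,000 passes to the descendants.
The descendants' portion ($2,280,000) is divided into 4 shares of $570,000: Jessamy takes $570,000; Romilly's $570,000 share passes to Romilly's issue; Beatrix's $570,000 share passes to Beatrix's issue; Tamsin's $570,000 share passes to Tamsin's issue.
Romilly's share ($570,000) is divided into 2 shares of $285,000: Kira and Ximena each take $285,000.
Beatrix's share ($570,000) passes entirely to Odalys.
Tamsin's share ($570,000) is divided into 3 shares of $190,000: Hector and Wiremu each take $190,000; Tavita's $190,000 share passes to Tavita's issue.
Tavita's share ($190,000) passes entirely to Halim.

Gwendolyn: $1,640,000; Jessamy: $570,000; Kira: $285,000; Ximena: $285,000; Odalys: $570,000; Halim: $190,000; Hector: $190,000; Wiremu: $190,000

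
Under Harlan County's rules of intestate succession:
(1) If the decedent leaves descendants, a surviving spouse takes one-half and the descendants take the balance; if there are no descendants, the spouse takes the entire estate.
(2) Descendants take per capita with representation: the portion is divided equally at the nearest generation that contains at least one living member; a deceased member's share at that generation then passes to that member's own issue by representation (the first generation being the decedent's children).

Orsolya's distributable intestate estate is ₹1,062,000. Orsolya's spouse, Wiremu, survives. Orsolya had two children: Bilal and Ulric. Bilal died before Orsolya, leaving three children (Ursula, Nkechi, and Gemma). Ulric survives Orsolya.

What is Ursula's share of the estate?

Wiremu takes one-half of ₹1,062,000 = ₹531,000. The remaining ₹531,000 passes to the descendants.
The descendants' portion (₹531,000) is divided into 2 shares of ₹265,500: Ulric takes ₹265,500; Bilal's ₹265,500 share passes to Bilal's issue.
Bilal's share (₹265,500) is divided into 3 shares of ₹88,500: Ursula, Nkechi, and Gemma each take ₹88,500.

Ursula receives ₹88,500.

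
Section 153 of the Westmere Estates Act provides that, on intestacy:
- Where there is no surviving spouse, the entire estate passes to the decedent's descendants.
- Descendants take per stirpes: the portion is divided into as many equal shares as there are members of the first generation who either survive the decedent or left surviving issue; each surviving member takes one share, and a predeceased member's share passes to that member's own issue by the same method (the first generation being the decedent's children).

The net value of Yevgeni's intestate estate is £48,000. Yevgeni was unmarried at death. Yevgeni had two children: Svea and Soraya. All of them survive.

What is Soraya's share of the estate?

Soraya receives £24,000.

The entire £48,000 passes to the descendants.
That amount (£48,000) is divided into 2 shares of £24,000: Svea and Soraya each take £24,000.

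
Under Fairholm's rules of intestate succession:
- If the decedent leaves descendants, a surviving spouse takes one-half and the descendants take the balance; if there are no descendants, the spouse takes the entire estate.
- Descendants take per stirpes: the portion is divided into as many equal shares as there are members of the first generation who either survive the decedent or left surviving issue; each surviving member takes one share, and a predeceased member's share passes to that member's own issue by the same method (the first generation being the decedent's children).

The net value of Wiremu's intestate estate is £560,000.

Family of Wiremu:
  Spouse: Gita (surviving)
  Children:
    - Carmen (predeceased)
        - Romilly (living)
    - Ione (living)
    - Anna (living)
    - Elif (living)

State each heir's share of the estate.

Gita: £280,000; Romilly: £70,000; Ione: £70,000; Anna: £70,000; Elif: £70,000

Gita takes one-half of £560,000 = £280,000. The remaining £280,000 passes to the descendants.
The descendants' portion (£280,000) is divided into 4 shares of £70,000: Ione, Anna, and Elif each take £70,000; Carmen's £70,000 share passes to Carmen's issue.
Carmen's share (£70,000) passes entirely to Romilly.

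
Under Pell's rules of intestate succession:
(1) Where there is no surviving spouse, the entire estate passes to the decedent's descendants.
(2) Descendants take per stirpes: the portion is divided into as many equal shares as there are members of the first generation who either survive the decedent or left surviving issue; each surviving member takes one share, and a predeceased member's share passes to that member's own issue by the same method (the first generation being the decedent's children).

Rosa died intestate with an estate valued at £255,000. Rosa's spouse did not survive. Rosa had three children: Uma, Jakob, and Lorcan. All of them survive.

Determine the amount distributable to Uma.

The entire £255,000 passes to the descendants.
That amount (£255,000) is divided into 3 shares of £85,000: Uma, Jakob, and Lorcan each take £85,000.

Uma receives £85,000.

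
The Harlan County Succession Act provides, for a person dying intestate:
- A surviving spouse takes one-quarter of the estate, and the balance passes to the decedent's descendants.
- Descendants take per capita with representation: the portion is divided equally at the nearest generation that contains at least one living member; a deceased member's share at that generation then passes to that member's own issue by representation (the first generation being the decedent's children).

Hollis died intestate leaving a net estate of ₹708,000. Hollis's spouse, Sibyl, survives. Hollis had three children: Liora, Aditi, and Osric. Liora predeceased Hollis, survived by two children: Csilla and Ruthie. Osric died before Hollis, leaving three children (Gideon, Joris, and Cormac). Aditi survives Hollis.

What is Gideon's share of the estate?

Sibyl takes one-quarter of ₹708,000 = ₹177,000. The remaining ₹531,000 passes to the descendants.
The descendants' portion (₹531,000) is divided into 3 shares of ₹177,000: Aditi takes ₹177,000; Liora's ₹177,000 share passes to Liora's issue; Osric's ₹177,000 share passes to Osric's issue.
Liora's share (₹177,000) is divided into 2 shares of ₹88,500: Csilla and Ruthie each take ₹88,500.
Osric's share (₹177,000) is divided into 3 shares of ₹59,000: Gideon, Joris, and Cormac each take ₹59,000.

Gideon receives ₹59,000.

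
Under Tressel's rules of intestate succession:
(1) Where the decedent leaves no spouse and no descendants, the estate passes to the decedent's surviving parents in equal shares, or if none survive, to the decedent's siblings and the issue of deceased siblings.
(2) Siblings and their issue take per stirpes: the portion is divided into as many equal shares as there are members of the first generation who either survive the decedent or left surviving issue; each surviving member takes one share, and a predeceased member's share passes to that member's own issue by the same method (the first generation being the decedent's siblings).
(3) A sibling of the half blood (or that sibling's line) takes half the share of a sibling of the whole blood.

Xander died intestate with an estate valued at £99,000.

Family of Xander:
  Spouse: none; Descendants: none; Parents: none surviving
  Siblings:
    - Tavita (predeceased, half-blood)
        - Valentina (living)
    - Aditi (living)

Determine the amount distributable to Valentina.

The entire £99,000 passes to the siblings and their issue.
Counting each half-blood sibling's line as half a unit, there are 3/2 units in £99,000, so one unit is £66,000. Whole-blood lines (Aditi) take £66,000 each; half-blood lines (Tavita) take £33,000 each.
Tavita's share (£33,000) passes entirely to Valentina.

Valentina receives £33,000.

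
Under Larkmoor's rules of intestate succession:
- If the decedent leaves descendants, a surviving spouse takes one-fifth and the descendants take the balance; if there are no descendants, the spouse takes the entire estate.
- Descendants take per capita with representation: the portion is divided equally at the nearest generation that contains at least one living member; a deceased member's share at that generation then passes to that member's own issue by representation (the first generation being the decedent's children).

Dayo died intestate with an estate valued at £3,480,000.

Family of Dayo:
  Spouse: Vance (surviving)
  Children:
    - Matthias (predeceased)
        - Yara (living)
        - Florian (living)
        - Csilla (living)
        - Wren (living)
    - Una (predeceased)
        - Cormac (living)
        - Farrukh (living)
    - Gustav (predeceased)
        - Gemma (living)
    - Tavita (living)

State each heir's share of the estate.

Vance: £696,000; Yara: £174,000; Florian: £174,000; Csilla: £174,000; Wren: £174,000; Cormac: £348,000; Farrukh: £348,000; Gemma: £696,000; Tavita: £696,000

Vance takes one-fifth of £3,480,000 = £696,000. The remaining £2,784,000 passes to the descendants.
The descendants' portion (£2,784,000) is divided into 4 shares of £696,000: Tavita takes £696,000; Matthias's £696,000 share passes to Matthias's issue; Una's £696,000 share passes to Una's issue; Gustav's £696,000 share passes to Gustav's issue.
Matthias's share (£696,000) is divided into 4 shares of £174,000: Yara, Florian, Csilla, and Wren each take £174,000.
Una's share (£696,000) is divided into 2 shares of £348,000: Cormac and Farrukh each take £348,000.
Gustav's share (£696,000) passes entirely to Gemma.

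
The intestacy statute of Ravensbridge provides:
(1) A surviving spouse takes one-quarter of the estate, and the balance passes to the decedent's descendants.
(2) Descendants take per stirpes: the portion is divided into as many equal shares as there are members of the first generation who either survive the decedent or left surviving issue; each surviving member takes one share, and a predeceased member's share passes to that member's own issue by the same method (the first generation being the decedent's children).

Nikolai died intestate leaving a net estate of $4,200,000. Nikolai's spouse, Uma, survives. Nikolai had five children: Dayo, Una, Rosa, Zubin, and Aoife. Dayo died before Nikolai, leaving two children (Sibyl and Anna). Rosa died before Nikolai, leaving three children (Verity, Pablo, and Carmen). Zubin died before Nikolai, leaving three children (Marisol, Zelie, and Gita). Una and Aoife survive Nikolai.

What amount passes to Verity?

Uma takes one-quarter of $4,200,000 = $1,050,000. The remaining $3,150,000 passes to the descendants.
The descendants' portion ($3,150,000) is divided into 5 shares of $630,000: Una and Aoife each take $630,000; Dayo's $630,000 share passes to Dayo's issue; Rosa's $630,000 share passes to Rosa's issue; Zubin's $630,000 share passes to Zubin's issue.
Dayo's share ($630,000) is divided into 2 shares of $315,000: Sibyl and Anna each take $315,000.
Rosa's share ($630,000) is divided into 3 shares of $210,000: Verity, Pablo, and Carmen each take $210,000.
Zubin's share ($630,000) is divided into 3 shares of $210,000: Marisol, Zelie, and Gita each take $210,000.

Verity receives $210,000.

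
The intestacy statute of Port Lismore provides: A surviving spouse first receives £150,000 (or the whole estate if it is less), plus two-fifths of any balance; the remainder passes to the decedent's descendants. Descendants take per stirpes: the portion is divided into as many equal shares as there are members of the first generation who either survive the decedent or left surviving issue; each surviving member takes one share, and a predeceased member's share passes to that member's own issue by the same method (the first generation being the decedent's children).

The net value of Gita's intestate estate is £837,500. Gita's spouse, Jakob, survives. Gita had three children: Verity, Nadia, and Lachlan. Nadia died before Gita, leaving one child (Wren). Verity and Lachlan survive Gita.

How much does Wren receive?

Jakob first takes £150,000, leaving a balance of £687,500. Jakob then takes two-fifths of the balance (£275,000), for a total of £425,000. The remaining £412,500 passes to the descendants.
The descendants' portion (£412,500) is divided into 3 shares of £137,500: Verity and Lachlan each take £137,500; Nadia's £137,500 share passes to Nadia's issue.
Nadia's share (£137,500) passes entirely to Wren.

Wren receives £137,500.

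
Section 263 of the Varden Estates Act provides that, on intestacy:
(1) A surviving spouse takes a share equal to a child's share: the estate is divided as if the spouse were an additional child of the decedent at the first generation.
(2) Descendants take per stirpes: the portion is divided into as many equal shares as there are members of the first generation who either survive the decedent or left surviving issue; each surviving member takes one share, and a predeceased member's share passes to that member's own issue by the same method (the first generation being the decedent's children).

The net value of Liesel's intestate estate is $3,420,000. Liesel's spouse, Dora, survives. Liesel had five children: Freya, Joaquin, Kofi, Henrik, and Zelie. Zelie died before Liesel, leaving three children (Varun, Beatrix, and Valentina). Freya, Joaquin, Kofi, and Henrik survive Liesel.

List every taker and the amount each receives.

The spouse counts as an additional share at the children's level, so there are 6 primary shares of $570,000. Dora takes one such share ($570,000).
The children's combined portion ($2,850,000) is divided into 5 shares of $570,000: Freya, Joaquin, Kofi, and Henrik each take $570,000; Zelie's $570,000 share passes to Zelie's issue.
Zelie's share ($570,000) is divided into 3 shares of $190,000: Varun, Beatrix, and Valentina each take $190,000.

Dora: $570,000; Freya: $570,000; Joaquin: $570,000; Kofi: $570,000; Henrik: $570,000; Varun: $190,000; Beatrix: $190,000; Valentina: $190,000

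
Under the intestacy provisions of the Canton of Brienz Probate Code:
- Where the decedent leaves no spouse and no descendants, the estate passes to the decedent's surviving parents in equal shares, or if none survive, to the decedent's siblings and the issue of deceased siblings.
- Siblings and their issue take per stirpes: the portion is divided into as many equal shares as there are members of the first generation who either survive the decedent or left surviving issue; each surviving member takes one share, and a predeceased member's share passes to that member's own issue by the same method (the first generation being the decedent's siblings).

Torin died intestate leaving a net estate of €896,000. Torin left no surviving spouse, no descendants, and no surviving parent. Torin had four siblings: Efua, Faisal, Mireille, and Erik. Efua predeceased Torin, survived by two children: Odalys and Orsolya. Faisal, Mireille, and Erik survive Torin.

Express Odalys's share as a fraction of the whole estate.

Odalys receives 1/8 of the estate.

The entire €896,000 passes to the siblings and their issue.
That amount (€896,000) is divided into 4 shares of €224,000: Faisal, Mireille, and Erik each take €224,000; Efua's €224,000 share passes to Efua's issue.
Efua's share (€224,000) is divided into 2 shares of €112,000: Odalys and Orsolya each take €112,000.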